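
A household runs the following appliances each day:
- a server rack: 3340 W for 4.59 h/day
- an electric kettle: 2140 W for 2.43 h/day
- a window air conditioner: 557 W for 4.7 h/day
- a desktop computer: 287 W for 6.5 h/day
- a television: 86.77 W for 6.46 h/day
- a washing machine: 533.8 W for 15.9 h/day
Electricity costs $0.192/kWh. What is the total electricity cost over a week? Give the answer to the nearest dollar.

server rack: 3340 W × 4.59 h × 7 d = 107,314 Wh = 107.3 kWh
electric kettle: 2140 W × 2.43 h × 7 d = 36,401 Wh = 36.4 kWh
window air conditioner: 557 W × 4.7 h × 7 d = 18,325 Wh = 18.33 kWh
desktop computer: 287 W × 6.5 h × 7 d = 13,058 Wh = 13.06 kWh
television: 86.77 W × 6.46 h × 7 d = 3,924 Wh = 3.924 kWh
washing machine: 533.8 W × 15.9 h × 7 d = 59,412 Wh = 59.41 kWh
Total energy = 107.3 + 36.4 + 18.33 + 13.06 + 3.924 + 59.41 = 238.4 kWh
Cost = 238.4 kWh × $0.192 = $45.78 ≈ $46

$46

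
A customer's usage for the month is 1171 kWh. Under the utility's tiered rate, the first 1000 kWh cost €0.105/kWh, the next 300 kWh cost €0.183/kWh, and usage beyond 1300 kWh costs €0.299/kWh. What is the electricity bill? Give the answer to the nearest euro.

€136

First 1000 kWh × €0.105 = €105.00
Next 171 kWh × €0.183 = €31.29
Remaining tier: 0 kWh (not reached)
Total = €136.29 ≈ €136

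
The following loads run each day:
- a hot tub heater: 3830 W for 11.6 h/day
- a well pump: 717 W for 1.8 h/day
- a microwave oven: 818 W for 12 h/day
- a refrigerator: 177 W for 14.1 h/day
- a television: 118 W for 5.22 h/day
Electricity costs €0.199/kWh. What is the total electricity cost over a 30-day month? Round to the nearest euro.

hot tub heater: 3830 W × 11.6 h × 30 d = 1,332,840 Wh = 1,333 kWh
well pump: 717 W × 1.8 h × 30 d = 38,718 Wh = 38.72 kWh
microwave oven: 818 W × 12 h × 30 d = 294,480 Wh = 294.5 kWh
refrigerator: 177 W × 14.1 h × 30 d = 74,871 Wh = 74.87 kWh
television: 118 W × 5.22 h × 30 d = 18,479 Wh = 18.48 kWh
Total energy = 1,333 + 38.72 + 294.5 + 74.87 + 18.48 = 1,759 kWh
Cost = 1,759 kWh × €0.199 = €350.12 ≈ €350

€350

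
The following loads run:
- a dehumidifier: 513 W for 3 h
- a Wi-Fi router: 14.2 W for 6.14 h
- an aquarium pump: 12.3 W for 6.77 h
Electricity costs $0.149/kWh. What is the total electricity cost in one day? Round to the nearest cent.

$0.25

dehumidifier: 513 W × 3 h = 1,539 Wh = 1.539 kWh
Wi-Fi router: 14.2 W × 6.14 h = 87 Wh = 0.08719 kWh
aquarium pump: 12.3 W × 6.77 h = 83 Wh = 0.08327 kWh
Total energy = 1.539 + 0.08719 + 0.08327 = 1.709 kWh
Cost = 1.709 kWh × $0.149 = $0.25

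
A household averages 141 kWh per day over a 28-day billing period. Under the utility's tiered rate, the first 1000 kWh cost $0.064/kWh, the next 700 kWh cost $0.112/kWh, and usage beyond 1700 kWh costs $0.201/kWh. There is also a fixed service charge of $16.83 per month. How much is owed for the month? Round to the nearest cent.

$611.08

Usage = 141 kWh/day × 28 days = 3948 kWh
First 1000 kWh × $0.064 = $64.00
Next 700 kWh × $0.112 = $78.40
Remaining 2248 kWh × $0.201 = $451.85
Energy charge = $594.25; + service $16.83 = $611.08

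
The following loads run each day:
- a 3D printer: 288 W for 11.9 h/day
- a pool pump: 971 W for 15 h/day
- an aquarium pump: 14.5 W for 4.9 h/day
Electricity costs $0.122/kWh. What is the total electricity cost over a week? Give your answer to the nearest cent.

$15.43

3D printer: 288 W × 11.9 h × 7 d = 23,990 Wh = 23.99 kWh
pool pump: 971 W × 15 h × 7 d = 101,955 Wh = 102 kWh
aquarium pump: 14.5 W × 4.9 h × 7 d = 497 Wh = 0.4974 kWh
Total energy = 23.99 + 102 + 0.4974 = 126.4 kWh
Cost = 126.4 kWh × $0.122 = $15.43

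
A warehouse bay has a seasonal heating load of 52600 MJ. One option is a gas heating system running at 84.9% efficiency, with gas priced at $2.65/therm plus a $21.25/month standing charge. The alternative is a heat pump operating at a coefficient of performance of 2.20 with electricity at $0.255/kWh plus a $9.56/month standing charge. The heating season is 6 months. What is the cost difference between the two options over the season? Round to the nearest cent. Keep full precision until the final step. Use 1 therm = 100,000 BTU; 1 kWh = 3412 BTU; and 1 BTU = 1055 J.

$67.36

Heat load = 52600 MJ = 52,600,000,000 J / 1055 = 49,857,820 BTU
Gas: input = 49,857,820 / 0.849 = 58,725,347 BTU = 587.3 therm → 587.3 × $2.65 = $1,556.22; + 6 × $21.25 standing = $1,683.72
Heat pump: 49,857,820 BTU / 3412 = 14,610 kWh heat; / 2.20 = 6,642 kWh in → × $0.255 = $1,693.72; + 6 × $9.56 standing = $1,751.08
Difference = |$1,683.72 − $1,751.08| = $67.36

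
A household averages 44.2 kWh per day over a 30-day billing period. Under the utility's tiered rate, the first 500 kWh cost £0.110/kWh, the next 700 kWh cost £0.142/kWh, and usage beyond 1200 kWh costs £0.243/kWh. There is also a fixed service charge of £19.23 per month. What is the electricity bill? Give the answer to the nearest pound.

£204

Usage = 44.2 kWh/day × 30 days = 1326 kWh
First 500 kWh × £0.110 = £55.00
Next 700 kWh × £0.142 = £99.40
Remaining 126 kWh × £0.243 = £30.62
Energy charge = £185.02; + service £19.23 = £204.25 ≈ £204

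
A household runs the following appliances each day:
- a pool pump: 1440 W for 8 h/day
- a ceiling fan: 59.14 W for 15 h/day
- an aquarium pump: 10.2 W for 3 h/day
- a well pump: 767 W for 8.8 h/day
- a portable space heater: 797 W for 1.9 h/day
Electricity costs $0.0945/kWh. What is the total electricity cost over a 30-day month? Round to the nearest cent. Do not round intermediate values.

$58.69

pool pump: 1440 W × 8 h × 30 d = 345,600 Wh = 345.6 kWh
ceiling fan: 59.14 W × 15 h × 30 d = 26,613 Wh = 26.61 kWh
aquarium pump: 10.2 W × 3 h × 30 d = 918 Wh = 0.918 kWh
well pump: 767 W × 8.8 h × 30 d = 202,488 Wh = 202.5 kWh
portable space heater: 797 W × 1.9 h × 30 d = 45,429 Wh = 45.43 kWh
Total energy = 345.6 + 26.61 + 0.918 + 202.5 + 45.43 = 621 kWh
Cost = 621 kWh × $0.0945 = $58.69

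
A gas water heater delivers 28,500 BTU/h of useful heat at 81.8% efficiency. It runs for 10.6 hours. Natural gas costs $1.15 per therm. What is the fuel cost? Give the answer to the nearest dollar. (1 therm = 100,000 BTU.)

Heat delivered = 28,500 BTU/h × 10.6 h = 302,100 BTU
Gas input = 302,100 / 0.818 = 369,315 BTU
= 369,315 / 100,000 = 3.693 therm
Cost = 3.693 × $1.15/therm = $4.25 ≈ $4

$4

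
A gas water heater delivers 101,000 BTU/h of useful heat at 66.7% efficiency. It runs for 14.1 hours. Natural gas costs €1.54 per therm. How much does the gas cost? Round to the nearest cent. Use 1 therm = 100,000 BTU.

Heat delivered = 101,000 BTU/h × 14.1 h = 1,424,100 BTU
Gas input = 1,424,100 / 0.667 = 2,135,082 BTU
= 2,135,082 / 100,000 = 21.35 therm
Cost = 21.35 × €1.54/therm = €32.88

€32.88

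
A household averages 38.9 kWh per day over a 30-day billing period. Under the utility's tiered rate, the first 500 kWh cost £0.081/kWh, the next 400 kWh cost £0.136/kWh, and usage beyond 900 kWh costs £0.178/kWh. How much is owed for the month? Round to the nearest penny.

Usage = 38.9 kWh/day × 30 days = 1167 kWh
First 500 kWh × £0.081 = £40.50
Next 400 kWh × £0.136 = £54.40
Remaining 267 kWh × £0.178 = £47.53
Total = £142.43

£142.43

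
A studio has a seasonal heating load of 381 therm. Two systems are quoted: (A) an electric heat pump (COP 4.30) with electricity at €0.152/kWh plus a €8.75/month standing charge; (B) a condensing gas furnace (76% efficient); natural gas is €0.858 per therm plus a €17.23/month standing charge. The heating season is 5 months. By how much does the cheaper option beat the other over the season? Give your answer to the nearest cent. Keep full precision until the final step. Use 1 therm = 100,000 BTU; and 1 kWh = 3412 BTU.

Heat load = 381 therm × 100,000 = 38,100,000 BTU
Gas: input = 38,100,000 / 0.76 = 50,131,579 BTU = 501.3 therm → 501.3 × €0.858 = €430.13; + 5 × €17.23 standing = €516.28
Heat pump: 38,100,000 BTU / 3412 = 11,170 kWh heat; / 4.30 = 2,597 kWh in → × €0.152 = €394.72; + 5 × €8.75 standing = €438.47
Difference = |€516.28 − €438.47| = €77.81

€77.81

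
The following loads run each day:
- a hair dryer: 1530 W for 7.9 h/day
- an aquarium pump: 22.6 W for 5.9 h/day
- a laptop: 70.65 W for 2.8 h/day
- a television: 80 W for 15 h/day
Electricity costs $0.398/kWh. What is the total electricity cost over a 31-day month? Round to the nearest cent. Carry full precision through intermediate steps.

$168.02

hair dryer: 1530 W × 7.9 h × 31 d = 374,697 Wh = 374.7 kWh
aquarium pump: 22.6 W × 5.9 h × 31 d = 4,134 Wh = 4.134 kWh
laptop: 70.65 W × 2.8 h × 31 d = 6,132 Wh = 6.132 kWh
television: 80 W × 15 h × 31 d = 37,200 Wh = 37.2 kWh
Total energy = 374.7 + 4.134 + 6.132 + 37.2 = 422.2 kWh
Cost = 422.2 kWh × $0.398 = $168.02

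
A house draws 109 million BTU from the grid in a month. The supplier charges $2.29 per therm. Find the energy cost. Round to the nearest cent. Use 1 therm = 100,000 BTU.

109 million BTU × (10 therm/million BTU) = 1,090 therm
Cost = 1,090 therm × $2.29/therm = $2,496.10

$2496.10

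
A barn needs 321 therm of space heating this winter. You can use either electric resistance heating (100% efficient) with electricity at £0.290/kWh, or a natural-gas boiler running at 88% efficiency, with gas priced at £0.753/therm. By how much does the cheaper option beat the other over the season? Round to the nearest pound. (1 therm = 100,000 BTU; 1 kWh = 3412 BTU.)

£2454

Heat load = 321 therm × 100,000 = 32,100,000 BTU
Gas: input = 32,100,000 / 0.88 = 36,477,273 BTU = 364.8 therm → 364.8 × £0.753 = £274.67
Electric: 32,100,000 BTU / 3412 = 9,408 kWh → × £0.290 = £2,728.31
Difference = |£274.67 − £2,728.31| = £2,453.64 ≈ £2454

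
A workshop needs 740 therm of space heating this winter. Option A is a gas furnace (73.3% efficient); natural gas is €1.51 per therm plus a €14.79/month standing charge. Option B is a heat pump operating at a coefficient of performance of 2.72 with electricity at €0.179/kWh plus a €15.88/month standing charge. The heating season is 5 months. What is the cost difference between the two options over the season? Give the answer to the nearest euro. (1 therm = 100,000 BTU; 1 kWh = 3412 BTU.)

€92

Heat load = 740 therm × 100,000 = 74,000,000 BTU
Gas: input = 74,000,000 / 0.733 = 100,954,980 BTU = 1,010 therm → 1,010 × €1.51 = €1,524.42; + 5 × €14.79 standing = €1,598.37
Heat pump: 74,000,000 BTU / 3412 = 21,690 kWh heat; / 2.72 = 7,974 kWh in → × €0.179 = €1,427.27; + 5 × €15.88 standing = €1,506.67
Difference = |€1,598.37 − €1,506.67| = €91.70 ≈ €92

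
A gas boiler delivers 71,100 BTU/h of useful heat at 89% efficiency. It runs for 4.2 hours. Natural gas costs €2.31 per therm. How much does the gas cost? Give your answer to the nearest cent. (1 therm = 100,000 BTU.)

€7.75

Heat delivered = 71,100 BTU/h × 4.2 h = 298,620 BTU
Gas input = 298,620 / 0.89 = 335,528 BTU
= 335,528 / 100,000 = 3.355 therm
Cost = 3.355 × €2.31/therm = €7.75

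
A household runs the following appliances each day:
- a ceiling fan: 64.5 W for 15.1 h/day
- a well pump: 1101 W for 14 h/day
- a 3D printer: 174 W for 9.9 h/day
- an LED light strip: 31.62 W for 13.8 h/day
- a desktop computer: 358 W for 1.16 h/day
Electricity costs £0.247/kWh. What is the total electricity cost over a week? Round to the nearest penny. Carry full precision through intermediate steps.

£32.79

ceiling fan: 64.5 W × 15.1 h × 7 d = 6,818 Wh = 6.818 kWh
well pump: 1101 W × 14 h × 7 d = 107,898 Wh = 107.9 kWh
3D printer: 174 W × 9.9 h × 7 d = 12,058 Wh = 12.06 kWh
LED light strip: 31.62 W × 13.8 h × 7 d = 3,054 Wh = 3.054 kWh
desktop computer: 358 W × 1.16 h × 7 d = 2,907 Wh = 2.907 kWh
Total energy = 6.818 + 107.9 + 12.06 + 3.054 + 2.907 = 132.7 kWh
Cost = 132.7 kWh × £0.247 = £32.79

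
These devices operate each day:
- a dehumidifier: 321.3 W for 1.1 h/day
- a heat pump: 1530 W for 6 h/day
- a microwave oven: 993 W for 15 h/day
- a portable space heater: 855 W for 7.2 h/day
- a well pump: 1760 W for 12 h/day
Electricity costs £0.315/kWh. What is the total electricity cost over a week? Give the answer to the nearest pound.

dehumidifier: 321.3 W × 1.1 h × 7 d = 2,474 Wh = 2.474 kWh
heat pump: 1530 W × 6 h × 7 d = 64,260 Wh = 64.26 kWh
microwave oven: 993 W × 15 h × 7 d = 104,265 Wh = 104.3 kWh
portable space heater: 855 W × 7.2 h × 7 d = 43,092 Wh = 43.09 kWh
well pump: 1760 W × 12 h × 7 d = 147,840 Wh = 147.8 kWh
Total energy = 2.474 + 64.26 + 104.3 + 43.09 + 147.8 = 361.9 kWh
Cost = 361.9 kWh × £0.315 = £114.01 ≈ £114

£114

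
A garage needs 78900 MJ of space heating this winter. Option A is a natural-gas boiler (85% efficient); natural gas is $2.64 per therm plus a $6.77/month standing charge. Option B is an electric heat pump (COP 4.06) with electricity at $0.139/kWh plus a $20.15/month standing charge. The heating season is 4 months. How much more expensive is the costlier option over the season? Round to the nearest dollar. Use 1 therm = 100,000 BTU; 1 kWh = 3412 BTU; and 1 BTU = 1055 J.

Heat load = 78900 MJ = 78,900,000,000 J / 1055 = 74,786,730 BTU
Gas: input = 74,786,730 / 0.85 = 87,984,388 BTU = 879.8 therm → 879.8 × $2.64 = $2,322.79; + 4 × $6.77 standing = $2,349.87
Heat pump: 74,786,730 BTU / 3412 = 21,920 kWh heat; / 4.06 = 5,399 kWh in → × $0.139 = $750.42; + 4 × $20.15 standing = $831.02
Difference = |$2,349.87 − $831.02| = $1,518.85 ≈ $1519

$1519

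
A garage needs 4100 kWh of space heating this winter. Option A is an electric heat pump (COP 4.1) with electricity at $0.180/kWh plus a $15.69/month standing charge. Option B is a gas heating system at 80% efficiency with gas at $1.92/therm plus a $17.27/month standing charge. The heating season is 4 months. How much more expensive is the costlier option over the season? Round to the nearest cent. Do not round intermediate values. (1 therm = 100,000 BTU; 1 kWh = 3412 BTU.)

$162.06

Heat load = 4100 kWh × 3412 = 13,989,200 BTU
Gas: input = 13,989,200 / 0.80 = 17,486,500 BTU = 174.9 therm → 174.9 × $1.92 = $335.74; + 4 × $17.27 standing = $404.82
Heat pump: 13,989,200 BTU / 3412 = 4,100 kWh heat; / 4.1 = 1,000 kWh in → × $0.180 = $180.00; + 4 × $15.69 standing = $242.76
Difference = |$404.82 − $242.76| = $162.06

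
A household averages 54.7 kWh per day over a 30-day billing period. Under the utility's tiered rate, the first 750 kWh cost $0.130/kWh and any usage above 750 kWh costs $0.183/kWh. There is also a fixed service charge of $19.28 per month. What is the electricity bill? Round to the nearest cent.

$279.83

Usage = 54.7 kWh/day × 30 days = 1641 kWh
First 750 kWh × $0.130 = $97.50
Remaining 891 kWh × $0.183 = $163.05
Energy charge = $260.55; + service $19.28 = $279.83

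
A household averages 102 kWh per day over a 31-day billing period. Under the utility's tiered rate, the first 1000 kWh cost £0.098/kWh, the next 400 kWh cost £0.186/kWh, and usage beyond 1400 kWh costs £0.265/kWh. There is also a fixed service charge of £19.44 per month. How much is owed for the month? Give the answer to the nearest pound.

£659

Usage = 102 kWh/day × 31 days = 3162 kWh
First 1000 kWh × £0.098 = £98.00
Next 400 kWh × £0.186 = £74.40
Remaining 1762 kWh × £0.265 = £466.93
Energy charge = £639.33; + service £19.44 = £658.77 ≈ £659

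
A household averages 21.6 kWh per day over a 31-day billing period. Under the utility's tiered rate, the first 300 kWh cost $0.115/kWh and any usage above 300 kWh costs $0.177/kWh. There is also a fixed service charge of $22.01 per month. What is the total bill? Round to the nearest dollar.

$122

Usage = 21.6 kWh/day × 31 days = 669.6 kWh
First 300 kWh × $0.115 = $34.50
Remaining 369.6 kWh × $0.177 = $65.42
Energy charge = $99.92; + service $22.01 = $121.93 ≈ $122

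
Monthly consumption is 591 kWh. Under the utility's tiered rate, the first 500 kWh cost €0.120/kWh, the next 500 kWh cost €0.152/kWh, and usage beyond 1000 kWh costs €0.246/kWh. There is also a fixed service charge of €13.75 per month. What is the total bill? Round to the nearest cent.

First 500 kWh × €0.120 = €60.00
Next 91 kWh × €0.152 = €13.83
Remaining tier: 0 kWh (not reached)
Energy charge = €73.83; + service €13.75 = €87.58

€87.58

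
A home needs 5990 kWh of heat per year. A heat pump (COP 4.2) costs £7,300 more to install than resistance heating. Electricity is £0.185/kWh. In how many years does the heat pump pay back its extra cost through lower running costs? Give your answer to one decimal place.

8.6 years

Resistance: 5990 kWh × £0.185 = £1,108.15/yr
Heat pump: 5990 / 4.2 = 1426 kWh in → × £0.185 = £263.85/yr
Annual savings = £844.30
Payback = £7,300 / £844.30 = 8.65 years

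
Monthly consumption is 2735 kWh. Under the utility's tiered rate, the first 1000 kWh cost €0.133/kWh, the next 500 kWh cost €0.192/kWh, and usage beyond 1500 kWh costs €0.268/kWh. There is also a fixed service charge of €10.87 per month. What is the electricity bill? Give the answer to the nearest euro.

First 1000 kWh × €0.133 = €133.00
Next 500 kWh × €0.192 = €96.00
Remaining 1235 kWh × €0.268 = €330.98
Energy charge = €559.98; + service €10.87 = €570.85 ≈ €571

€571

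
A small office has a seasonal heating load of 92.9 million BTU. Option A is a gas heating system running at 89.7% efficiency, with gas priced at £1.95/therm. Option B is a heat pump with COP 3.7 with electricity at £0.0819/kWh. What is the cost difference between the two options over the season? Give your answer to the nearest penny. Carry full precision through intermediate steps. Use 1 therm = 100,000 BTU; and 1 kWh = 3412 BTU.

£1416.88

Heat load = 92.9 × 10⁶ BTU = 92,900,000 BTU
Gas: input = 92,900,000 / 0.897 = 103,567,447 BTU = 1,036 therm → 1,036 × £1.95 = £2,019.57
Heat pump: 92,900,000 BTU / 3412 = 27,230 kWh heat; / 3.7 = 7,359 kWh in → × £0.0819 = £602.68
Difference = |£2,019.57 − £602.68| = £1,416.88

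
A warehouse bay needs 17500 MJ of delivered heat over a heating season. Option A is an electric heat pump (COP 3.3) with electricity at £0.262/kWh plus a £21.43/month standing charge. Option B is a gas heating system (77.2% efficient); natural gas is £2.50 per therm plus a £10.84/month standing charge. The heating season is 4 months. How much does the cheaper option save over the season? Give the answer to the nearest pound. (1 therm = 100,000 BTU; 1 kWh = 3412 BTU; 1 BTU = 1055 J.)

Heat load = 17500 MJ = 17,500,000,000 J / 1055 = 16,587,678 BTU
Gas: input = 16,587,678 / 0.772 = 21,486,629 BTU = 214.9 therm → 214.9 × £2.50 = £537.17; + 4 × £10.84 standing = £580.53
Heat pump: 16,587,678 BTU / 3412 = 4,862 kWh heat; / 3.3 = 1,473 kWh in → × £0.262 = £385.98; + 4 × £21.43 standing = £471.70
Difference = |£580.53 − £471.70| = £108.83 ≈ £109

£109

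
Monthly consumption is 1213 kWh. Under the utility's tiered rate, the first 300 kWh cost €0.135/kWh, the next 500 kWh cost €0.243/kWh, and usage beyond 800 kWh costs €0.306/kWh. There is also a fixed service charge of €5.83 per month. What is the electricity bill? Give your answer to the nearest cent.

€294.21

First 300 kWh × €0.135 = €40.50
Next 500 kWh × €0.243 = €121.50
Remaining 413 kWh × €0.306 = €126.38
Energy charge = €288.38; + service €5.83 = €294.21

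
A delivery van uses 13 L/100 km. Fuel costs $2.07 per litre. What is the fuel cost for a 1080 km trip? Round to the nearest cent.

$290.63

Fuel = 13 L/100 km × 1080 km / 100 = 140.4 L
Cost = 140.4 L × $2.07/L = $290.63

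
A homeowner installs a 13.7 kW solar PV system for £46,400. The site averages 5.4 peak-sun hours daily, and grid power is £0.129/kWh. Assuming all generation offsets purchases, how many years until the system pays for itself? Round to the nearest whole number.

13 years

Daily generation = 13.7 kW × 5.4 h = 73.98 kWh
Annual generation = 73.98 × 365 = 27003 kWh
Annual savings = 27003 × £0.129 = £3,483.35
Payback = £46,400 / £3,483.35 = 13.3 years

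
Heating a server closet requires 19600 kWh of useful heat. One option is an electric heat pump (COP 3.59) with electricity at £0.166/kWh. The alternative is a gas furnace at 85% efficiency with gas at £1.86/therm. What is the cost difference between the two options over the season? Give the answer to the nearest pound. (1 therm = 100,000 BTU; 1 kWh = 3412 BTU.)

Heat load = 19600 kWh × 3412 = 66,875,200 BTU
Gas: input = 66,875,200 / 0.850 = 78,676,706 BTU = 786.8 therm → 786.8 × £1.86 = £1,463.39
Heat pump: 66,875,200 BTU / 3412 = 19,600 kWh heat; / 3.59 = 5,460 kWh in → × £0.166 = £906.30
Difference = |£1,463.39 − £906.30| = £557.09 ≈ £557

£557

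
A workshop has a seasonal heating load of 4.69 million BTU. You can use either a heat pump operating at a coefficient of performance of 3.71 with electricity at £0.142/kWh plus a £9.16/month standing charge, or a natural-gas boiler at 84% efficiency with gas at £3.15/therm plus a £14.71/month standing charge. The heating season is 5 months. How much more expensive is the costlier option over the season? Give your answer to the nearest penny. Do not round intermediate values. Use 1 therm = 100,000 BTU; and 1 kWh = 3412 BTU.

Heat load = 4.69 × 10⁶ BTU = 4,690,000 BTU
Gas: input = 4,690,000 / 0.84 = 5,583,333 BTU = 55.83 therm → 55.83 × £3.15 = £175.88; + 5 × £14.71 standing = £249.43
Heat pump: 4,690,000 BTU / 3412 = 1,375 kWh heat; / 3.71 = 370.5 kWh in → × £0.142 = £52.61; + 5 × £9.16 standing = £98.41
Difference = |£249.43 − £98.41| = £151.01

£151.01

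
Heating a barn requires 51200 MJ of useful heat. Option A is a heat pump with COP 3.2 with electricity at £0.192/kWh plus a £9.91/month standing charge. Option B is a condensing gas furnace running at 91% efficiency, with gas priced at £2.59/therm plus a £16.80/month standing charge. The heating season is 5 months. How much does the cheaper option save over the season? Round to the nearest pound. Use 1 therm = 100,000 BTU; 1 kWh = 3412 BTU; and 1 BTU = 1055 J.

£562

Heat load = 51200 MJ = 51,200,000,000 J / 1055 = 48,530,806 BTU
Gas: input = 48,530,806 / 0.91 = 53,330,556 BTU = 533.3 therm → 533.3 × £2.59 = £1,381.26; + 5 × £16.80 standing = £1,465.26
Heat pump: 48,530,806 BTU / 3412 = 14,220 kWh heat; / 3.2 = 4,445 kWh in → × £0.192 = £853.41; + 5 × £9.91 standing = £902.96
Difference = |£1,465.26 − £902.96| = £562.30 ≈ £562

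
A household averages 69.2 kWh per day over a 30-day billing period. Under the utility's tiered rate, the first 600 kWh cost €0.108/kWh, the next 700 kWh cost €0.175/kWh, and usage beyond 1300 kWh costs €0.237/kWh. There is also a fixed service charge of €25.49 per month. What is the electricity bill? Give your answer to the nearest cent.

Usage = 69.2 kWh/day × 30 days = 2076 kWh
First 600 kWh × €0.108 = €64.80
Next 700 kWh × €0.175 = €122.50
Remaining 776 kWh × €0.237 = €183.91
Energy charge = €371.21; + service €25.49 = €396.70

€396.70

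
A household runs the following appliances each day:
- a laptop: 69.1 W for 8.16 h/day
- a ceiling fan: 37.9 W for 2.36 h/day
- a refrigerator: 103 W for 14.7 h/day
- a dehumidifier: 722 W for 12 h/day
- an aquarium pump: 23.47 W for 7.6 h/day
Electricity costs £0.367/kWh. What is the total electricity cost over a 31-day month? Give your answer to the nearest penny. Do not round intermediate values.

£125.26

laptop: 69.1 W × 8.16 h × 31 d = 17,480 Wh = 17.48 kWh
ceiling fan: 37.9 W × 2.36 h × 31 d = 2,773 Wh = 2.773 kWh
refrigerator: 103 W × 14.7 h × 31 d = 46,937 Wh = 46.94 kWh
dehumidifier: 722 W × 12 h × 31 d = 268,584 Wh = 268.6 kWh
aquarium pump: 23.47 W × 7.6 h × 31 d = 5,530 Wh = 5.53 kWh
Total energy = 17.48 + 2.773 + 46.94 + 268.6 + 5.53 = 341.3 kWh
Cost = 341.3 kWh × £0.367 = £125.26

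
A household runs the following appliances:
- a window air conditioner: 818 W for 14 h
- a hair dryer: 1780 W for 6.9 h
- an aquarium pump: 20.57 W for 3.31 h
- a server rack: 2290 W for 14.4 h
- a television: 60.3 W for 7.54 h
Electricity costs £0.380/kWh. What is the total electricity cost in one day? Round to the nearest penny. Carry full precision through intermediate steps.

window air conditioner: 818 W × 14 h = 11,452 Wh = 11.45 kWh
hair dryer: 1780 W × 6.9 h = 12,282 Wh = 12.28 kWh
aquarium pump: 20.57 W × 3.31 h = 68 Wh = 0.06809 kWh
server rack: 2290 W × 14.4 h = 32,976 Wh = 32.98 kWh
television: 60.3 W × 7.54 h = 455 Wh = 0.4547 kWh
Total energy = 11.45 + 12.28 + 0.06809 + 32.98 + 0.4547 = 57.23 kWh
Cost = 57.23 kWh × £0.380 = £21.75

£21.75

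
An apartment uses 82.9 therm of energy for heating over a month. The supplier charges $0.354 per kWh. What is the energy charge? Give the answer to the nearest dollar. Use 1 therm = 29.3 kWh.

$860

82.9 therm × (29.3 kWh/therm) = 2,429 kWh
Cost = 2,429 kWh × $0.354/kWh = $859.86 ≈ $860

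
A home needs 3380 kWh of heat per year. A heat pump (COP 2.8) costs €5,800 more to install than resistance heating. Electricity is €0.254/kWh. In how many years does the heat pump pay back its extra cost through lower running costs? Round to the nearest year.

11 years

Resistance: 3380 kWh × €0.254 = €858.52/yr
Heat pump: 3380 / 2.8 = 1207 kWh in → × €0.254 = €306.61/yr
Annual savings = €551.91
Payback = €5,800 / €551.91 = 10.5 years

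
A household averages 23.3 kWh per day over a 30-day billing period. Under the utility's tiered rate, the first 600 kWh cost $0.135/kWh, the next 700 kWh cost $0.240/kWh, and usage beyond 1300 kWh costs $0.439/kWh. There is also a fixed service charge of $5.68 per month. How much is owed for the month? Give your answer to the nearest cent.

Usage = 23.3 kWh/day × 30 days = 699 kWh
First 600 kWh × $0.135 = $81.00
Next 99 kWh × $0.240 = $23.76
Remaining tier: 0 kWh (not reached)
Energy charge = $104.76; + service $5.68 = $110.44

$110.44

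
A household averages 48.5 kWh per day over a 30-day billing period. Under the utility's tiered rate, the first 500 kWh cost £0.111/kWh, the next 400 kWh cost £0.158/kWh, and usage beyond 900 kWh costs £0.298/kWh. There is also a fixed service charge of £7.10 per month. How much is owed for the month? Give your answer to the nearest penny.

£291.19

Usage = 48.5 kWh/day × 30 days = 1455 kWh
First 500 kWh × £0.111 = £55.50
Next 400 kWh × £0.158 = £63.20
Remaining 555 kWh × £0.298 = £165.39
Energy charge = £284.09; + service £7.10 = £291.19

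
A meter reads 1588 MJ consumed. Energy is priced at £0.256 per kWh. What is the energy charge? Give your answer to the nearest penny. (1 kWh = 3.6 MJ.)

1588 MJ × (0.27778 kWh/MJ) = 441.1 kWh
Cost = 441.1 kWh × £0.256/kWh = £112.92

£112.92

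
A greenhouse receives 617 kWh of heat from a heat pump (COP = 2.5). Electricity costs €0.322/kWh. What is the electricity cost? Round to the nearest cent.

€79.47

Electrical input = 617 kWh / 2.5 = 246.8 kWh
Cost = 246.8 × €0.322/kWh = €79.47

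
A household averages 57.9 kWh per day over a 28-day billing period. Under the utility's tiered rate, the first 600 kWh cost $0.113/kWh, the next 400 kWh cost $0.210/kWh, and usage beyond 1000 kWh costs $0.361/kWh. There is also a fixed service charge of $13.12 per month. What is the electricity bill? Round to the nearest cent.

Usage = 57.9 kWh/day × 28 days = 1621.2 kWh
First 600 kWh × $0.113 = $67.80
Next 400 kWh × $0.210 = $84.00
Remaining 621.2 kWh × $0.361 = $224.25
Energy charge = $376.05; + service $13.12 = $389.17

$389.17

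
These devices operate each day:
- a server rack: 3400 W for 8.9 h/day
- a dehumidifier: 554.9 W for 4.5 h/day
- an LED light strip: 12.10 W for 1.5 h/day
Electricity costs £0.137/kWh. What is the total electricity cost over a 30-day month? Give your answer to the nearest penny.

£134.71

server rack: 3400 W × 8.9 h × 30 d = 907,800 Wh = 907.8 kWh
dehumidifier: 554.9 W × 4.5 h × 30 d = 74,911 Wh = 74.91 kWh
LED light strip: 12.10 W × 1.5 h × 30 d = 544 Wh = 0.5445 kWh
Total energy = 907.8 + 74.91 + 0.5445 = 983.3 kWh
Cost = 983.3 kWh × £0.137 = £134.71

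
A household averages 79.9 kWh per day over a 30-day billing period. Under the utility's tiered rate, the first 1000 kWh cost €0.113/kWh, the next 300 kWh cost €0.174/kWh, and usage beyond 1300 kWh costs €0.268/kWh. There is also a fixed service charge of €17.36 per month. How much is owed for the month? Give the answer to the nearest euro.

€477

Usage = 79.9 kWh/day × 30 days = 2397 kWh
First 1000 kWh × €0.113 = €113.00
Next 300 kWh × €0.174 = €52.20
Remaining 1097 kWh × €0.268 = €294.00
Energy charge = €459.20; + service €17.36 = €476.56 ≈ €477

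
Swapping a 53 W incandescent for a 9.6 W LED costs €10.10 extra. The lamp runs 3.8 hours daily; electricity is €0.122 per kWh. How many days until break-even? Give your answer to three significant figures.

Power saved = 53 − 9.6 = 43.4 W
Daily energy saved = 43.4 W × 3.8 h = 164.9 Wh = 0.16492 kWh
Daily savings = 0.16492 × €0.122 = €0.0201
Payback = €10.10 / €0.0201 per day = 502 days

502 days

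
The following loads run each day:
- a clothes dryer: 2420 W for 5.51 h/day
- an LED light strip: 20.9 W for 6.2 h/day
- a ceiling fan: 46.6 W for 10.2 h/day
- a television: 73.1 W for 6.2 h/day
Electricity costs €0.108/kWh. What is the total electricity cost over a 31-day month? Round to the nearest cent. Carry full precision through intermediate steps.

clothes dryer: 2420 W × 5.51 h × 31 d = 413,360 Wh = 413.4 kWh
LED light strip: 20.9 W × 6.2 h × 31 d = 4,017 Wh = 4.017 kWh
ceiling fan: 46.6 W × 10.2 h × 31 d = 14,735 Wh = 14.73 kWh
television: 73.1 W × 6.2 h × 31 d = 14,050 Wh = 14.05 kWh
Total energy = 413.4 + 4.017 + 14.73 + 14.05 = 446.2 kWh
Cost = 446.2 kWh × €0.108 = €48.19

€48.19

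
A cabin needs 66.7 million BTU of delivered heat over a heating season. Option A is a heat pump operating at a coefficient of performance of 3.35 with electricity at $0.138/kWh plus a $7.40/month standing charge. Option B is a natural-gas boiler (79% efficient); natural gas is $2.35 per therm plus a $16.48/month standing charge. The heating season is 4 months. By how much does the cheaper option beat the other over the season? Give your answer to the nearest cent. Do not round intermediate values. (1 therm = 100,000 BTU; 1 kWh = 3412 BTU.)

$1215.15

Heat load = 66.7 × 10⁶ BTU = 66,700,000 BTU
Gas: input = 66,700,000 / 0.79 = 84,430,380 BTU = 844.3 therm → 844.3 × $2.35 = $1,984.11; + 4 × $16.48 standing = $2,050.03
Heat pump: 66,700,000 BTU / 3412 = 19,550 kWh heat; / 3.35 = 5,835 kWh in → × $0.138 = $805.29; + 4 × $7.40 standing = $834.89
Difference = |$2,050.03 − $834.89| = $1,215.15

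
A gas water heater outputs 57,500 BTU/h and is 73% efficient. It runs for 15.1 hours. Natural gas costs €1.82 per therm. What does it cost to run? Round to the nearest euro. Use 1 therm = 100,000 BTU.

€22

Heat delivered = 57,500 BTU/h × 15.1 h = 868,250 BTU
Gas input = 868,250 / 0.73 = 1,189,384 BTU
= 1,189,384 / 100,000 = 11.89 therm
Cost = 11.89 × €1.82/therm = €21.65 ≈ €22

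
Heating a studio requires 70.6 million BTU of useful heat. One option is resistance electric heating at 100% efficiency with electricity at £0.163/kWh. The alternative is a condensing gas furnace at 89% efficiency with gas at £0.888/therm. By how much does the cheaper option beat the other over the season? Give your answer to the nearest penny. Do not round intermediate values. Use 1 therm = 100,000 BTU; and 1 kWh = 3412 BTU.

Heat load = 70.6 × 10⁶ BTU = 70,600,000 BTU
Gas: input = 70,600,000 / 0.89 = 79,325,843 BTU = 793.3 therm → 793.3 × £0.888 = £704.41
Electric: 70,600,000 BTU / 3412 = 20,690 kWh → × £0.163 = £3,372.74
Difference = |£704.41 − £3,372.74| = £2,668.33

£2668.33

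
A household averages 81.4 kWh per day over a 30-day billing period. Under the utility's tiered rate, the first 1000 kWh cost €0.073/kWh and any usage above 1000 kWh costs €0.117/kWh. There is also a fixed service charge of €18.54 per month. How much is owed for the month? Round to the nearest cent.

Usage = 81.4 kWh/day × 30 days = 2442 kWh
First 1000 kWh × €0.073 = €73.00
Remaining 1442 kWh × €0.117 = €168.71
Energy charge = €241.71; + service €18.54 = €260.25

€260.25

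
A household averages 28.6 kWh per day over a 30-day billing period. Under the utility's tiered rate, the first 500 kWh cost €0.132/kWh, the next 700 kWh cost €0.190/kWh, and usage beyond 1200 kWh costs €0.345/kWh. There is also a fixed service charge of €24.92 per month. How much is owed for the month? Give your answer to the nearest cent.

€158.94

Usage = 28.6 kWh/day × 30 days = 858 kWh
First 500 kWh × €0.132 = €66.00
Next 358 kWh × €0.190 = €68.02
Remaining tier: 0 kWh (not reached)
Energy charge = €134.02; + service €24.92 = €158.94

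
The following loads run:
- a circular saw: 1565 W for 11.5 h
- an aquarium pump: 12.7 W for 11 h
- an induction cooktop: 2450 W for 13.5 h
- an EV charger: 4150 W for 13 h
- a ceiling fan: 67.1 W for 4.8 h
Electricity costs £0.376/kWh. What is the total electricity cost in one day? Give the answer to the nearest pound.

£40

circular saw: 1565 W × 11.5 h = 17,998 Wh = 18 kWh
aquarium pump: 12.7 W × 11 h = 140 Wh = 0.1397 kWh
induction cooktop: 2450 W × 13.5 h = 33,075 Wh = 33.08 kWh
EV charger: 4150 W × 13 h = 53,950 Wh = 53.95 kWh
ceiling fan: 67.1 W × 4.8 h = 322 Wh = 0.3221 kWh
Total energy = 18 + 0.1397 + 33.08 + 53.95 + 0.3221 = 105.5 kWh
Cost = 105.5 kWh × £0.376 = £39.66 ≈ £40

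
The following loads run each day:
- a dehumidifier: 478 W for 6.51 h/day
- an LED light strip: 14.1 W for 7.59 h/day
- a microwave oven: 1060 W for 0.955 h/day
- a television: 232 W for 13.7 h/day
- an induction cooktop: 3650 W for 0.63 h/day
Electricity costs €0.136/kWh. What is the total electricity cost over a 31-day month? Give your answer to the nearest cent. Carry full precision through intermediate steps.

dehumidifier: 478 W × 6.51 h × 31 d = 96,465 Wh = 96.47 kWh
LED light strip: 14.1 W × 7.59 h × 31 d = 3,318 Wh = 3.318 kWh
microwave oven: 1060 W × 0.955 h × 31 d = 31,381 Wh = 31.38 kWh
television: 232 W × 13.7 h × 31 d = 98,530 Wh = 98.53 kWh
induction cooktop: 3650 W × 0.63 h × 31 d = 71,284 Wh = 71.28 kWh
Total energy = 96.47 + 3.318 + 31.38 + 98.53 + 71.28 = 301 kWh
Cost = 301 kWh × €0.136 = €40.93

€40.93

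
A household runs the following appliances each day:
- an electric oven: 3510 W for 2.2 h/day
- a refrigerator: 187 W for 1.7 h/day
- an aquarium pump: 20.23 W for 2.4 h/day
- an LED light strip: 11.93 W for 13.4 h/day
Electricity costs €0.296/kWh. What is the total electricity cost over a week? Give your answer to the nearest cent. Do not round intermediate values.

electric oven: 3510 W × 2.2 h × 7 d = 54,054 Wh = 54.05 kWh
refrigerator: 187 W × 1.7 h × 7 d = 2,225 Wh = 2.225 kWh
aquarium pump: 20.23 W × 2.4 h × 7 d = 340 Wh = 0.3399 kWh
LED light strip: 11.93 W × 13.4 h × 7 d = 1,119 Wh = 1.119 kWh
Total energy = 54.05 + 2.225 + 0.3399 + 1.119 = 57.74 kWh
Cost = 57.74 kWh × €0.296 = €17.09

€17.09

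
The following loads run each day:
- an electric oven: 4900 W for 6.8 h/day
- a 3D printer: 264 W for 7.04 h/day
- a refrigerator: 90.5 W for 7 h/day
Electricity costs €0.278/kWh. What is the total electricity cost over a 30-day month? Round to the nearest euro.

€299

electric oven: 4900 W × 6.8 h × 30 d = 999,600 Wh = 999.6 kWh
3D printer: 264 W × 7.04 h × 30 d = 55,757 Wh = 55.76 kWh
refrigerator: 90.5 W × 7 h × 30 d = 19,005 Wh = 19 kWh
Total energy = 999.6 + 55.76 + 19 = 1,074 kWh
Cost = 1,074 kWh × €0.278 = €298.67 ≈ €299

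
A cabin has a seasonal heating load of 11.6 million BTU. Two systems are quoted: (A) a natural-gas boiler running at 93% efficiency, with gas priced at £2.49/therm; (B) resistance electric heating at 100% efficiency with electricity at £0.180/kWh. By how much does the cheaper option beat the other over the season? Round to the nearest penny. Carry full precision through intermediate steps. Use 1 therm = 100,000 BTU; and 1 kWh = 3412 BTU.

Heat load = 11.6 × 10⁶ BTU = 11,600,000 BTU
Gas: input = 11,600,000 / 0.93 = 12,473,118 BTU = 124.7 therm → 124.7 × £2.49 = £310.58
Electric: 11,600,000 BTU / 3412 = 3,400 kWh → × £0.180 = £611.96
Difference = |£310.58 − £611.96| = £301.38

£301.38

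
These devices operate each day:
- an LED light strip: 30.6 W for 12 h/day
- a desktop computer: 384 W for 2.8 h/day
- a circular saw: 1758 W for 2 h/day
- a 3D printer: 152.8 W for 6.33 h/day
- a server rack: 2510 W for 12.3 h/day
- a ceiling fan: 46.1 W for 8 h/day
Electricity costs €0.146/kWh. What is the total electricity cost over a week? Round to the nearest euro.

€38

LED light strip: 30.6 W × 12 h × 7 d = 2,570 Wh = 2.57 kWh
desktop computer: 384 W × 2.8 h × 7 d = 7,526 Wh = 7.526 kWh
circular saw: 1758 W × 2 h × 7 d = 24,612 Wh = 24.61 kWh
3D printer: 152.8 W × 6.33 h × 7 d = 6,771 Wh = 6.771 kWh
server rack: 2510 W × 12.3 h × 7 d = 216,111 Wh = 216.1 kWh
ceiling fan: 46.1 W × 8 h × 7 d = 2,582 Wh = 2.582 kWh
Total energy = 2.57 + 7.526 + 24.61 + 6.771 + 216.1 + 2.582 = 260.2 kWh
Cost = 260.2 kWh × €0.146 = €37.99 ≈ €38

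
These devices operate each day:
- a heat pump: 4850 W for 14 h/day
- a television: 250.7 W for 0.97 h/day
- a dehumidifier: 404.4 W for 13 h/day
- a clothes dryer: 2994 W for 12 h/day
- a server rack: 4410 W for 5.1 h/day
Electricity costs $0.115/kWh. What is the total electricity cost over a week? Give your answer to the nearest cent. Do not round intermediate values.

$106.11

heat pump: 4850 W × 14 h × 7 d = 475,300 Wh = 475.3 kWh
television: 250.7 W × 0.97 h × 7 d = 1,702 Wh = 1.702 kWh
dehumidifier: 404.4 W × 13 h × 7 d = 36,800 Wh = 36.8 kWh
clothes dryer: 2994 W × 12 h × 7 d = 251,496 Wh = 251.5 kWh
server rack: 4410 W × 5.1 h × 7 d = 157,437 Wh = 157.4 kWh
Total energy = 475.3 + 1.702 + 36.8 + 251.5 + 157.4 = 922.7 kWh
Cost = 922.7 kWh × $0.115 = $106.11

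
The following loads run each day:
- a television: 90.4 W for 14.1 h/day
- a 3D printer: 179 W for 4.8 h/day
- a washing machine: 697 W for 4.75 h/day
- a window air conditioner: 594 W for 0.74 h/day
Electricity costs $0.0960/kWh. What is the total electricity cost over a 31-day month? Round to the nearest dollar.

$18

television: 90.4 W × 14.1 h × 31 d = 39,514 Wh = 39.51 kWh
3D printer: 179 W × 4.8 h × 31 d = 26,635 Wh = 26.64 kWh
washing machine: 697 W × 4.75 h × 31 d = 102,633 Wh = 102.6 kWh
window air conditioner: 594 W × 0.74 h × 31 d = 13,626 Wh = 13.63 kWh
Total energy = 39.51 + 26.64 + 102.6 + 13.63 = 182.4 kWh
Cost = 182.4 kWh × $0.0960 = $17.51 ≈ $18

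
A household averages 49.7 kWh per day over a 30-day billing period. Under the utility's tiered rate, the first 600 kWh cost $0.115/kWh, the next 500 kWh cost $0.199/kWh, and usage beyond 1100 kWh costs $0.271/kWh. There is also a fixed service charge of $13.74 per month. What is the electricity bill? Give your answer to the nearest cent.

Usage = 49.7 kWh/day × 30 days = 1491 kWh
First 600 kWh × $0.115 = $69.00
Next 500 kWh × $0.199 = $99.50
Remaining 391 kWh × $0.271 = $105.96
Energy charge = $274.46; + service $13.74 = $288.20

$288.20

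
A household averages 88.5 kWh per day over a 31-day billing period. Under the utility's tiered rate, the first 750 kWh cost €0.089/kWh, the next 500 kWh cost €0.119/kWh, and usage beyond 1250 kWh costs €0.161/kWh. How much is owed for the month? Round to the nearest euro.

€367

Usage = 88.5 kWh/day × 31 days = 2743.5 kWh
First 750 kWh × €0.089 = €66.75
Next 500 kWh × €0.119 = €59.50
Remaining 1493.5 kWh × €0.161 = €240.45
Total = €366.70 ≈ €367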